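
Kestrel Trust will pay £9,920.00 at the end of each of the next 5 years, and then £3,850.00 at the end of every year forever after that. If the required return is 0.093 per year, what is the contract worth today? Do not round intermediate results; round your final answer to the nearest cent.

£64825.39

PV of 5-year annuity: £9,920.00 × [1 − (1+0.093)^−5] / 0.093 = 38286.85287
Perpetuity value at year 5: £3,850.00 / 0.093 = 41397.84946
PV of perpetuity: 41397.84946 / (1+0.093)^5 = 26538.53660
Total PV = 38286.85287 + 26538.53660 = 64825.38947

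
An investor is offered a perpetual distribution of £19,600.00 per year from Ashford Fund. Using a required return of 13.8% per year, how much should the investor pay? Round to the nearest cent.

£142028.99

Level perpetuity: PV = C / r = £19,600.00 / 0.138 = £142,028.99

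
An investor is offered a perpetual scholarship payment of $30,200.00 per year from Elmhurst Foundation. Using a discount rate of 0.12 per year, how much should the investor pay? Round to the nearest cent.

$251666.67

Level perpetuity: PV = C / r = $30,200.00 / 0.12 = $251,666.67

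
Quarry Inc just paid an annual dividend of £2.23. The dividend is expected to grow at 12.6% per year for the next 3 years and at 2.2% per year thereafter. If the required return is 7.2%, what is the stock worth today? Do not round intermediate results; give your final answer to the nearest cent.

D_1 = 2.51098
D_2 = 2.82736
D_3 = 3.18361
Terminal value at year 3: TV = D_3×(1+g_2)/(r−g_2) = 3.25365/0.05 = 65.07301
P_0 = D_1/(1+r)^1 + D_2/(1+r)^2 + D_3/(1+r)^3 + TV/(1+r)^3
    = 2.34233 + 2.46032 + 2.58426 + 52.82221 = 60.20912

£60.21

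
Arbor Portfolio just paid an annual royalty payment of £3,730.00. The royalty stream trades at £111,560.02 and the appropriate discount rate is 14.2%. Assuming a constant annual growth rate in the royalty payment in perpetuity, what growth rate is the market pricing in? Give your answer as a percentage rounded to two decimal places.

10.51%

P = D₀(1+g)/(r−g) ⇒ P(r−g) = D₀(1+g) ⇒ g(P+D₀) = P·r − D₀
g = (P·r − D₀)/(P + D₀) = (£111,560.02×0.142 − £3,730.00) / (£111,560.02 + £3,730.00) = 0.105053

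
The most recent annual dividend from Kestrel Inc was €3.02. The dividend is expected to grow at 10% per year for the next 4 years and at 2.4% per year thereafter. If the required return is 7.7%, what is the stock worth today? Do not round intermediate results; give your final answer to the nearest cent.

€76.23

D_1 = 3.32200
D_2 = 3.65420
D_3 = 4.01962
D_4 = 4.42158
Terminal value at year 4: TV = D_4×(1+g_2)/(r−g_2) = 4.52770/0.053 = 85.42830
P_0 = D_1/(1+r)^1 + D_2/(1+r)^2 + D_3/(1+r)^3 + D_4/(1+r)^4 + TV/(1+r)^4
    = 3.08449 + 3.15037 + 3.21764 + 3.28636 + 63.49492 = 76.23378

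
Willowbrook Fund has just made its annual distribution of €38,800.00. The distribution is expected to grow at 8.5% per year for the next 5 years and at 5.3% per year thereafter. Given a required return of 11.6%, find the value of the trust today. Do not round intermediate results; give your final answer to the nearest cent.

D_1 = 42098.00000
D_2 = 45676.33000
D_3 = 49558.81805
D_4 = 53771.31758
D_5 = 58341.87958
Terminal value at year 5: TV = D_5×(1+g_2)/(r−g_2) = 61433.99920/0.063 = 975142.84439
P_0 = D_1/(1+r)^1 + D_2/(1+r)^2 + D_3/(1+r)^3 + D_4/(1+r)^4 + D_5/(1+r)^5 + TV/(1+r)^5
    = 37722.22222 + 36674.38272 + 35655.64986 + 34665.21514 + 33702.29250 + 563309.74610 = 741729.50854

€741729.51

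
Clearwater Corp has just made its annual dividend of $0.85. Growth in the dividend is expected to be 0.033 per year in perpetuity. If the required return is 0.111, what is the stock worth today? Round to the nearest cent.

$11.26

D₁ = D₀ × (1 + g) = $0.85 × 1.033 = $0.8781
Growing perpetuity: P = D₁ / (r − g) = $0.8781 / (0.111 − 0.033) = $11.26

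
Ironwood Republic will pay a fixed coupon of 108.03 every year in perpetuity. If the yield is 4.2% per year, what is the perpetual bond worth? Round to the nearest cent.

Level perpetuity: PV = C / r = 108.03 / 0.042 = 2,572.14

2572.14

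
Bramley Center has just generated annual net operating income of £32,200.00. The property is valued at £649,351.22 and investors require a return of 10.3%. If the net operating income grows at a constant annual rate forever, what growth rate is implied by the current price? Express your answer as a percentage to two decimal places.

P = D₀(1+g)/(r−g) ⇒ P(r−g) = D₀(1+g) ⇒ g(P+D₀) = P·r − D₀
g = (P·r − D₀)/(P + D₀) = (£649,351.22×0.103 − £32,200.00) / (£649,351.22 + £32,200.00) = 0.050889

5.09%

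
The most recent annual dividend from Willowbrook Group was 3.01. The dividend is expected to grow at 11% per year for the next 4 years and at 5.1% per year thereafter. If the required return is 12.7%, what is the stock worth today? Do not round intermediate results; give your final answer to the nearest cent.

D_1 = 3.34110
D_2 = 3.70862
D_3 = 4.11657
D_4 = 4.56939
Terminal value at year 4: TV = D_4×(1+g_2)/(r−g_2) = 4.80243/0.076 = 63.18988
P_0 = D_1/(1+r)^1 + D_2/(1+r)^2 + D_3/(1+r)^3 + D_4/(1+r)^4 + TV/(1+r)^4
    = 2.96460 + 2.91988 + 2.87583 + 2.83245 + 39.16985 = 50.76261

50.76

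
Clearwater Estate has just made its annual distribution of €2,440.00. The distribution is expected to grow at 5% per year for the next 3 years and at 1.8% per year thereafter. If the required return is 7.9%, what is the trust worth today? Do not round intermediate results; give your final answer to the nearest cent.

D_1 = 2562.00000
D_2 = 2690.10000
D_3 = 2824.60500
Terminal value at year 3: TV = D_3×(1+g_2)/(r−g_2) = 2875.44789/0.061 = 47138.49000
P_0 = D_1/(1+r)^1 + D_2/(1+r)^2 + D_3/(1+r)^3 + TV/(1+r)^3
    = 2374.42076 + 2310.60408 + 2248.50258 + 37524.19053 = 44457.71795

€44457.72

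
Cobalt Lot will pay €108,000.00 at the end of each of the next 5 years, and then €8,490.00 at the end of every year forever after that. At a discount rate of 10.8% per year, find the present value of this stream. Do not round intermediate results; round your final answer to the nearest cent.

€448247.68

PV of 5-year annuity: €108,000.00 × [1 − (1+0.108)^−5] / 0.108 = 401173.24214
Perpetuity value at year 5: €8,490.00 / 0.108 = 78611.11111
PV of perpetuity: 78611.11111 / (1+0.108)^5 = 47074.43680
Total PV = 401173.24214 + 47074.43680 = 448247.67894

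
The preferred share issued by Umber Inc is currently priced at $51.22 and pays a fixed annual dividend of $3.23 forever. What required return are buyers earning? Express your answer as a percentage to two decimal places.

P = C/r ⇒ r = C/P = $3.23/$51.22 = 0.063061

6.31%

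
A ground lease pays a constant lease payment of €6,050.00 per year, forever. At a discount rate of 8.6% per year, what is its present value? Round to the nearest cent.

€70348.84

Level perpetuity: PV = C / r = €6,050.00 / 0.086 = €70,348.84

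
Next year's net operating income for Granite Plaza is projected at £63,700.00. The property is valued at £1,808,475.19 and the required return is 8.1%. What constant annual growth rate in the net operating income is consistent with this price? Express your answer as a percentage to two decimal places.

4.58%

P = D₁/(r−g) ⇒ g = r − D₁/P = 0.081 − £63,700.00/£1,808,475.19 = 0.045777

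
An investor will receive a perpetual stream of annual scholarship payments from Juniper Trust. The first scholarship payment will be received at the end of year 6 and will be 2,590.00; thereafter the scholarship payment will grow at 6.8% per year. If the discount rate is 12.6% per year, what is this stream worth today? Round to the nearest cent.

24670.61

Value at end of year 5: C₁ / (r − g) = 2,590.00 / (0.126 − 0.068) = 44,655.1724
Discount to today: PV = 44,655.1724 / (1 + 0.126)^5 = 44,655.1724 / 1.810056 = 24,670.61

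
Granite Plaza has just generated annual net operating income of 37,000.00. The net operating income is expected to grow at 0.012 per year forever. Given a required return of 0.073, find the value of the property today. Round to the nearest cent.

D₁ = D₀ × (1 + g) = 37,000.00 × 1.012 = 37,444.0000
Growing perpetuity: P = D₁ / (r − g) = 37,444.0000 / (0.073 − 0.012) = 613,836.07

613836.07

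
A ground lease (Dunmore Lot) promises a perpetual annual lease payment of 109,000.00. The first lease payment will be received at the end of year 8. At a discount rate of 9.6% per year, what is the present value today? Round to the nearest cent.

597697.43

Value at end of year 7: C / r = 109,000.00 / 0.096 = 1,135,416.6667
Discount to today: PV = 1,135,416.6667 / (1 + 0.096)^7 = 1,135,416.6667 / 1.899651 = 597,697.43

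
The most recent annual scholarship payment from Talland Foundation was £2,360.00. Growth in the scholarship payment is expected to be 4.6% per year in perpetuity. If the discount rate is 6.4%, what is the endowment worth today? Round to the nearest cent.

D₁ = D₀ × (1 + g) = £2,360.00 × 1.046 = £2,468.5600
Growing perpetuity: P = D₁ / (r − g) = £2,468.5600 / (0.064 − 0.046) = £137,142.22

£137142.22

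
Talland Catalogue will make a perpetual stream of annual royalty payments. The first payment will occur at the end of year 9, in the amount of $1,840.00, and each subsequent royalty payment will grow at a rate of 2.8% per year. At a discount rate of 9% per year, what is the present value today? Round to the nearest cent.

$14894.10

Value at end of year 8: C₁ / (r − g) = $1,840.00 / (0.09 − 0.028) = $29,677.4194
Discount to today: PV = $29,677.4194 / (1 + 0.09)^8 = $29,677.4194 / 1.992563 = $14,894.10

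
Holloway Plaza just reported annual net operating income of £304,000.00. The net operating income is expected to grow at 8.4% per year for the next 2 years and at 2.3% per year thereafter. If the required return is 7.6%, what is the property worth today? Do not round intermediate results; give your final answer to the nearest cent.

D_1 = 329536.00000
D_2 = 357217.02400
Terminal value at year 2: TV = D_2×(1+g_2)/(r−g_2) = 365433.01555/0.053 = 6894962.55758
P_0 = D_1/(1+r)^1 + D_2/(1+r)^2 + TV/(1+r)^2
    = 306260.22305 + 308537.25073 + 5955351.08483 = 6570148.55860

£6570148.56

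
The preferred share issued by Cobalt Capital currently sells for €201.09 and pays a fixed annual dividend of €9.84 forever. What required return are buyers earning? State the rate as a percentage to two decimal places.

P = C/r ⇒ r = C/P = €9.84/€201.09 = 0.048933

4.89%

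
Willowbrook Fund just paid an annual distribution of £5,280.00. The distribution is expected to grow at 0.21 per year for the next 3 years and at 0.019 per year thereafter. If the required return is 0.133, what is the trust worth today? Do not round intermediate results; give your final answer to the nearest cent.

D_1 = 6388.80000
D_2 = 7730.44800
D_3 = 9353.84208
Terminal value at year 3: TV = D_3×(1+g_2)/(r−g_2) = 9531.56508/0.114 = 83610.22000
P_0 = D_1/(1+r)^1 + D_2/(1+r)^2 + D_3/(1+r)^3 + TV/(1+r)^3
    = 5638.83495 + 6022.05674 + 6431.32274 + 57486.99885 = 75579.21328

£75579.21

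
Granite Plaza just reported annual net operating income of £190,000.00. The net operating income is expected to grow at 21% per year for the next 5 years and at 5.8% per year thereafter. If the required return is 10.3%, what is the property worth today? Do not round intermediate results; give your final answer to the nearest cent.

£8361958.08

D_1 = 229900.00000
D_2 = 278179.00000
D_3 = 336596.59000
D_4 = 407281.87390
D_5 = 492811.06742
Terminal value at year 5: TV = D_5×(1+g_2)/(r−g_2) = 521394.10933/0.045 = 11586535.76287
P_0 = D_1/(1+r)^1 + D_2/(1+r)^2 + D_3/(1+r)^3 + D_4/(1+r)^4 + D_5/(1+r)^5 + TV/(1+r)^5
    = 208431.55032 + 228651.11141 + 250832.13491 + 275164.89868 + 301858.13907 + 7097020.24756 = 8361958.08194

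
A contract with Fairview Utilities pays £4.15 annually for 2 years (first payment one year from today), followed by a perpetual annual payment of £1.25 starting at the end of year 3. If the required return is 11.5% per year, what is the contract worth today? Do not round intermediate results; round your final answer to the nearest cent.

£15.80

PV of 2-year annuity: £4.15 × [1 − (1+0.115)^−2] / 0.115 = 7.06007
Perpetuity value at year 2: £1.25 / 0.115 = 10.86957
PV of perpetuity: 10.86957 / (1+0.115)^2 = 8.74304
Total PV = 7.06007 + 8.74304 = 15.80311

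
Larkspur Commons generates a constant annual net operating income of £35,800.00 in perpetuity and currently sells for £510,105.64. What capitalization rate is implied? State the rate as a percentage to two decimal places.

7.02%

P = C/r ⇒ r = C/P = £35,800.00/£510,105.64 = 0.070182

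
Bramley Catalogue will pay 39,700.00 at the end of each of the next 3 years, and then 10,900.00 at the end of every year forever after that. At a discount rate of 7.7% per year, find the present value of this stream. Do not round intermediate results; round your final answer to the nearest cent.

216182.45

PV of 3-year annuity: 39,700.00 × [1 − (1+0.077)^−3] / 0.077 = 102867.11750
Perpetuity value at year 3: 10,900.00 / 0.077 = 141558.44156
PV of perpetuity: 141558.44156 / (1+0.077)^3 = 113315.32869
Total PV = 102867.11750 + 113315.32869 = 216182.44620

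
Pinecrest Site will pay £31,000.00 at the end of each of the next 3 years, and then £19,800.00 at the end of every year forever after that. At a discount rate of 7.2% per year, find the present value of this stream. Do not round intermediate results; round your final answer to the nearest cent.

PV of 3-year annuity: £31,000.00 × [1 − (1+0.072)^−3] / 0.072 = 81057.43767
Perpetuity value at year 3: £19,800.00 / 0.072 = 275000.00000
PV of perpetuity: 275000.00000 / (1+0.072)^3 = 223227.83014
Total PV = 81057.43767 + 223227.83014 = 304285.26780

£304285.27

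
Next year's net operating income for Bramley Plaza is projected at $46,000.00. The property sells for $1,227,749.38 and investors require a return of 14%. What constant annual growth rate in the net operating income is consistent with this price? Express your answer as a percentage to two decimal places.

10.25%

P = D₁/(r−g) ⇒ g = r − D₁/P = 0.14 − $46,000.00/$1,227,749.38 = 0.102533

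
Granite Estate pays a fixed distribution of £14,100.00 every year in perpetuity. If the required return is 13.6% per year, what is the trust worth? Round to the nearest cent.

£103676.47

Level perpetuity: PV = C / r = £14,100.00 / 0.136 = £103,676.47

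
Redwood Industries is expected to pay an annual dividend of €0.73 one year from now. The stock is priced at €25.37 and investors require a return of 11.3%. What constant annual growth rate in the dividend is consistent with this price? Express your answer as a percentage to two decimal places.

P = D₁/(r−g) ⇒ g = r − D₁/P = 0.113 − €0.73/€25.37 = 0.084226

8.42%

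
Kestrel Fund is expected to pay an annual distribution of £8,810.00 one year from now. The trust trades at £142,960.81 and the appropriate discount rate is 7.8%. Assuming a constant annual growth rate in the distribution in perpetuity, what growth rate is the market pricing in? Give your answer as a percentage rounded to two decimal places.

P = D₁/(r−g) ⇒ g = r − D₁/P = 0.078 − £8,810.00/£142,960.81 = 0.016375

1.64%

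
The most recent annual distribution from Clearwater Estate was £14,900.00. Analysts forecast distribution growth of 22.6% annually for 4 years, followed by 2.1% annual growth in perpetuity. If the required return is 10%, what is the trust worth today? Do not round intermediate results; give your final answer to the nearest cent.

£375887.01

D_1 = 18267.40000
D_2 = 22395.83240
D_3 = 27457.29052
D_4 = 33662.63818
Terminal value at year 4: TV = D_4×(1+g_2)/(r−g_2) = 34369.55358/0.079 = 435057.64028
P_0 = D_1/(1+r)^1 + D_2/(1+r)^2 + D_3/(1+r)^3 + D_4/(1+r)^4 + TV/(1+r)^4
    = 16606.72727 + 18508.95240 + 20629.06876 + 22992.03482 + 297150.22217 = 375887.00542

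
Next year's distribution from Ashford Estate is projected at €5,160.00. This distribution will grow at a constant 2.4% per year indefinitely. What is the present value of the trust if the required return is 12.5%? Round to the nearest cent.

€51089.11

Growing perpetuity: P = D₁ / (r − g) = €5,160.0000 / (0.125 − 0.024) = €51,089.11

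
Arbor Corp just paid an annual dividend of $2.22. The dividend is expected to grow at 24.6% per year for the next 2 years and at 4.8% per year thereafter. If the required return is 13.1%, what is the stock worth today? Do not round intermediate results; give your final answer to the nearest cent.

D_1 = 2.76612
D_2 = 3.44659
Terminal value at year 2: TV = D_2×(1+g_2)/(r−g_2) = 3.61202/0.083 = 43.51833
P_0 = D_1/(1+r)^1 + D_2/(1+r)^2 + TV/(1+r)^2
    = 2.44573 + 2.69441 + 34.02100 = 39.16114

$39.16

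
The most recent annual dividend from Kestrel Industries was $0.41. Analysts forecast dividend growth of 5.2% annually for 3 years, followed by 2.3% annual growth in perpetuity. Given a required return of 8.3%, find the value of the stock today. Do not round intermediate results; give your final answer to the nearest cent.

D_1 = 0.43132
D_2 = 0.45375
D_3 = 0.47734
Terminal value at year 3: TV = D_3×(1+g_2)/(r−g_2) = 0.48832/0.06 = 8.13871
P_0 = D_1/(1+r)^1 + D_2/(1+r)^2 + D_3/(1+r)^3 + TV/(1+r)^3
    = 0.39826 + 0.38686 + 0.37579 + 6.40723 = 7.56815

$7.57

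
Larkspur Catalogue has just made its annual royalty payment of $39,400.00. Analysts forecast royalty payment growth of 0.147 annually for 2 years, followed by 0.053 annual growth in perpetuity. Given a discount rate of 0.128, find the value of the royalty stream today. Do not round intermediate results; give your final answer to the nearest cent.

D_1 = 45191.80000
D_2 = 51834.99460
Terminal value at year 2: TV = D_2×(1+g_2)/(r−g_2) = 54582.24931/0.075 = 727763.32418
P_0 = D_1/(1+r)^1 + D_2/(1+r)^2 + TV/(1+r)^2
    = 40063.65248 + 40738.48351 + 571968.30845 = 652770.44444

$652770.44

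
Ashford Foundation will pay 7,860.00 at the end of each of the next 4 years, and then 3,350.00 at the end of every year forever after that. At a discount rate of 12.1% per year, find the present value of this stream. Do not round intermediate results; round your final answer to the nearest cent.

41355.60

PV of 4-year annuity: 7,860.00 × [1 − (1+0.121)^−4] / 0.121 = 23823.37235
Perpetuity value at year 4: 3,350.00 / 0.121 = 27685.95041
PV of perpetuity: 27685.95041 / (1+0.121)^4 = 17532.22301
Total PV = 23823.37235 + 17532.22301 = 41355.59536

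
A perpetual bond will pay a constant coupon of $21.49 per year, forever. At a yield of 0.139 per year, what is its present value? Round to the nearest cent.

Level perpetuity: PV = C / r = $21.49 / 0.139 = $154.60

$154.60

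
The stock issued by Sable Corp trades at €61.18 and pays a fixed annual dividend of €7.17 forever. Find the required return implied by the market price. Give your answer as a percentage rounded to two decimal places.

P = C/r ⇒ r = C/P = €7.17/€61.18 = 0.117195

11.72%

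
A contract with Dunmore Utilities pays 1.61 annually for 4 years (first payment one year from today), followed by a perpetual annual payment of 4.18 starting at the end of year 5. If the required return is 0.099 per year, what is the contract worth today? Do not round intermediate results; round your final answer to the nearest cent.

PV of 4-year annuity: 1.61 × [1 − (1+0.099)^−4] / 0.099 = 5.11455
Perpetuity value at year 4: 4.18 / 0.099 = 42.22222
PV of perpetuity: 42.22222 / (1+0.099)^4 = 28.94345
Total PV = 5.11455 + 28.94345 = 34.05800

34.06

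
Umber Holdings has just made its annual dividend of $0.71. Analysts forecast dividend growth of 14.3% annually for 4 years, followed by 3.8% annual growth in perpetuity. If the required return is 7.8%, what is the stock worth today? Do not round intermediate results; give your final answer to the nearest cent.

D_1 = 0.81153
D_2 = 0.92758
D_3 = 1.06022
D_4 = 1.21183
Terminal value at year 4: TV = D_4×(1+g_2)/(r−g_2) = 1.25788/0.04 = 31.44710
P_0 = D_1/(1+r)^1 + D_2/(1+r)^2 + D_3/(1+r)^3 + D_4/(1+r)^4 + TV/(1+r)^4
    = 0.75281 + 0.79820 + 0.84633 + 0.89736 + 23.28657 = 26.58128

$26.58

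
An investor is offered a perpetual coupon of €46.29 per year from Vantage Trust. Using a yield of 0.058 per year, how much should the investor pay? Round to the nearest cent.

€798.10

Level perpetuity: PV = C / r = €46.29 / 0.058 = €798.10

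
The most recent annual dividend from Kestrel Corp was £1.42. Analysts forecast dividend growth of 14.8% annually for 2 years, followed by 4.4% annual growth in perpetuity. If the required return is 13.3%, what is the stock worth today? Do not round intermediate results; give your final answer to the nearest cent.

£20.00

D_1 = 1.63016
D_2 = 1.87142
Terminal value at year 2: TV = D_2×(1+g_2)/(r−g_2) = 1.95377/0.089 = 21.95243
P_0 = D_1/(1+r)^1 + D_2/(1+r)^2 + TV/(1+r)^2
    = 1.43880 + 1.45785 + 17.10105 = 19.99770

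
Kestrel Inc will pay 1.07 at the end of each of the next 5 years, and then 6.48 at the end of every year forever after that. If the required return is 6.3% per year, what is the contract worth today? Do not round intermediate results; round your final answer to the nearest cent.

80.25

PV of 5-year annuity: 1.07 × [1 − (1+0.063)^−5] / 0.063 = 4.47068
Perpetuity value at year 5: 6.48 / 0.063 = 102.85714
PV of perpetuity: 102.85714 / (1+0.063)^5 = 75.78236
Total PV = 4.47068 + 75.78236 = 80.25304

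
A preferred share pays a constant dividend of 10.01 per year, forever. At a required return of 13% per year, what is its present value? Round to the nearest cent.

Level perpetuity: PV = C / r = 10.01 / 0.13 = 77.00

77.00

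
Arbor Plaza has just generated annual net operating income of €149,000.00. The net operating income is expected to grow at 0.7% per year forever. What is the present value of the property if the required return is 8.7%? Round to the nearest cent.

€1875537.50

D₁ = D₀ × (1 + g) = €149,000.00 × 1.007 = €150,043.0000
Growing perpetuity: P = D₁ / (r − g) = €150,043.0000 / (0.087 − 0.007) = €1,875,537.50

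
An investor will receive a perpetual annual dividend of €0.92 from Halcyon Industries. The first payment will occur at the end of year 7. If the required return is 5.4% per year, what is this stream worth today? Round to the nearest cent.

Value at end of year 6: C / r = €0.92 / 0.054 = €17.0370
Discount to today: PV = €17.0370 / (1 + 0.054)^6 = €17.0370 / 1.371020 = €12.43

€12.43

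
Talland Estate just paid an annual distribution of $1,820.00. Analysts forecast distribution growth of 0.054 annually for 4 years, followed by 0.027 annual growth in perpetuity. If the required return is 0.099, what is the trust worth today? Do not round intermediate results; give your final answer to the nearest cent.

$28527.13

D_1 = 1918.28000
D_2 = 2021.86712
D_3 = 2131.04794
D_4 = 2246.12453
Terminal value at year 4: TV = D_4×(1+g_2)/(r−g_2) = 2306.76990/0.072 = 32038.47078
P_0 = D_1/(1+r)^1 + D_2/(1+r)^2 + D_3/(1+r)^3 + D_4/(1+r)^4 + TV/(1+r)^4
    = 1745.47771 + 1674.00683 + 1605.46242 + 1539.72465 + 21962.46129 = 28527.13288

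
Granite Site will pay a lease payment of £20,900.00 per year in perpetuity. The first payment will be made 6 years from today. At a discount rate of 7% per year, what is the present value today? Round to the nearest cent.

Value at end of year 5: C / r = £20,900.00 / 0.07 = £298,571.4286
Discount to today: PV = £298,571.4286 / (1 + 0.07)^5 = £298,571.4286 / 1.402552 = £212,877.30

£212877.30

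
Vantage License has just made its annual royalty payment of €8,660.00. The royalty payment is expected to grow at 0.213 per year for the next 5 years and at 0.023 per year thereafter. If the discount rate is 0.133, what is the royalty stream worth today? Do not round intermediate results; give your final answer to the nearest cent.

D_1 = 10504.58000
D_2 = 12742.05554
D_3 = 15456.11337
D_4 = 18748.26552
D_5 = 22741.64607
Terminal value at year 5: TV = D_5×(1+g_2)/(r−g_2) = 23264.70393/0.11 = 211497.30848
P_0 = D_1/(1+r)^1 + D_2/(1+r)^2 + D_3/(1+r)^3 + D_4/(1+r)^4 + D_5/(1+r)^5 + TV/(1+r)^5
    = 9271.47396 + 9926.12349 + 10626.99717 + 11377.35884 + 12180.70280 + 113280.53608 = 166663.19236

€166663.19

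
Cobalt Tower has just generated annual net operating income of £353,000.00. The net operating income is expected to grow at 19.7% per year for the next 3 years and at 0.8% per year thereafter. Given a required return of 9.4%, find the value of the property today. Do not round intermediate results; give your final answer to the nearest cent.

£6690820.83

D_1 = 422541.00000
D_2 = 505781.57700
D_3 = 605420.54767
Terminal value at year 3: TV = D_3×(1+g_2)/(r−g_2) = 610263.91205/0.086 = 7096092.00059
P_0 = D_1/(1+r)^1 + D_2/(1+r)^2 + D_3/(1+r)^3 + TV/(1+r)^3
    = 386234.91773 + 422598.89993 + 462386.54773 + 5419600.46645 = 6690820.83185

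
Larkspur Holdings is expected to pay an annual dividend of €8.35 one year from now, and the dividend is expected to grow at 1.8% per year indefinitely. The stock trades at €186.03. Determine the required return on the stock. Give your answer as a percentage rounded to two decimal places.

P = D₁/(r − g) ⇒ r = D₁/P + g = €8.3500/€186.03 + 0.018 = 0.044885 + 0.018 = 0.062885

6.29%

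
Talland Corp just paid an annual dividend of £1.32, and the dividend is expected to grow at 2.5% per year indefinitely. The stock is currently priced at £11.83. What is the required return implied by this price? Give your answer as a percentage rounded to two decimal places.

13.94%

D₁ = £1.32 × 1.025 = £1.3530
P = D₁/(r − g) ⇒ r = D₁/P + g = £1.3530/£11.83 + 0.025 = 0.114370 + 0.025 = 0.139370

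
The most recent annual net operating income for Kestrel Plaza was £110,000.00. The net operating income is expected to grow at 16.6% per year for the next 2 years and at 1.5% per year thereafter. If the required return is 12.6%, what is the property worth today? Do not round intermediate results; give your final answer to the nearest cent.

£1310450.93

D_1 = 128260.00000
D_2 = 149551.16000
Terminal value at year 2: TV = D_2×(1+g_2)/(r−g_2) = 151794.42740/0.111 = 1367517.36396
P_0 = D_1/(1+r)^1 + D_2/(1+r)^2 + TV/(1+r)^2
    = 113907.63766 + 117954.09015 + 1078589.20270 = 1310450.93050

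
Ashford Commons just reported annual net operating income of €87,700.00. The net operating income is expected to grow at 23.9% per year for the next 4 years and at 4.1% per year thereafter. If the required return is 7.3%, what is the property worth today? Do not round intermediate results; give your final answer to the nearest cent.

€5581228.48

D_1 = 108660.30000
D_2 = 134630.11170
D_3 = 166806.70840
D_4 = 206673.51170
Terminal value at year 4: TV = D_4×(1+g_2)/(r−g_2) = 215147.12568/0.032 = 6723347.67759
P_0 = D_1/(1+r)^1 + D_2/(1+r)^2 + D_3/(1+r)^3 + D_4/(1+r)^4 + TV/(1+r)^4
    = 101267.75396 + 116934.52671 + 135025.04995 + 155914.29346 + 5072086.85910 = 5581228.48317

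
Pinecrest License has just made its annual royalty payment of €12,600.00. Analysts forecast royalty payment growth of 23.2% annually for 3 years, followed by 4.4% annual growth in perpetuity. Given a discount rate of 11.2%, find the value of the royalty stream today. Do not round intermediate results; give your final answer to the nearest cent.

€309636.22

D_1 = 15523.20000
D_2 = 19124.58240
D_3 = 23561.48552
Terminal value at year 3: TV = D_3×(1+g_2)/(r−g_2) = 24598.19088/0.068 = 361738.10117
P_0 = D_1/(1+r)^1 + D_2/(1+r)^2 + D_3/(1+r)^3 + TV/(1+r)^3
    = 13959.71223 + 15466.15600 + 17135.16564 + 263075.19006 = 309636.22392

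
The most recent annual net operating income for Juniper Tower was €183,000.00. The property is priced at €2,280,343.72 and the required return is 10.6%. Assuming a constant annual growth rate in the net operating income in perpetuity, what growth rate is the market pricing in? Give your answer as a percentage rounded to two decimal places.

2.38%

P = D₀(1+g)/(r−g) ⇒ P(r−g) = D₀(1+g) ⇒ g(P+D₀) = P·r − D₀
g = (P·r − D₀)/(P + D₀) = (€2,280,343.72×0.106 − €183,000.00) / (€2,280,343.72 + €183,000.00) = 0.023836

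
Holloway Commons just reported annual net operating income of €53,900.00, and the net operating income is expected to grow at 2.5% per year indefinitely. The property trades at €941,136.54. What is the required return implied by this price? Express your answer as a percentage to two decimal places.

D₁ = €53,900.00 × 1.025 = €55,247.5000
P = D₁/(r − g) ⇒ r = D₁/P + g = €55,247.5000/€941,136.54 + 0.025 = 0.058703 + 0.025 = 0.083703

8.37%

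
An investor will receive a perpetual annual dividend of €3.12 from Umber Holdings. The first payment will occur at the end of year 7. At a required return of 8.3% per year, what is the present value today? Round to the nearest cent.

€23.30

Value at end of year 6: C / r = €3.12 / 0.083 = €37.5904
Discount to today: PV = €37.5904 / (1 + 0.083)^6 = €37.5904 / 1.613507 = €23.30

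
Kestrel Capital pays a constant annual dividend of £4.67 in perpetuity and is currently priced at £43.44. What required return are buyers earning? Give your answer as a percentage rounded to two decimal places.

P = C/r ⇒ r = C/P = £4.67/£43.44 = 0.107505

10.75%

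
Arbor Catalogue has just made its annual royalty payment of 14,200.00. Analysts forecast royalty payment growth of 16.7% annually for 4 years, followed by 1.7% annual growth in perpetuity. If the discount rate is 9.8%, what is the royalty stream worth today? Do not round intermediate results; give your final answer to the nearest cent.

293810.98

D_1 = 16571.40000
D_2 = 19338.82380
D_3 = 22568.40737
D_4 = 26337.33141
Terminal value at year 4: TV = D_4×(1+g_2)/(r−g_2) = 26785.06604/0.081 = 330679.82766
P_0 = D_1/(1+r)^1 + D_2/(1+r)^2 + D_3/(1+r)^3 + D_4/(1+r)^4 + TV/(1+r)^4
    = 15092.34973 + 16040.77608 + 17048.80299 + 18120.17585 + 227508.87460 = 293810.97924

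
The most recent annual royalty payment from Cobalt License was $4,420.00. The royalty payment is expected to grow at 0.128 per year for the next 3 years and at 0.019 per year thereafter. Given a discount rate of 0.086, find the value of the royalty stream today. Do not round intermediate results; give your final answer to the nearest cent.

$89640.86

D_1 = 4985.76000
D_2 = 5623.93728
D_3 = 6343.80125
Terminal value at year 3: TV = D_3×(1+g_2)/(r−g_2) = 6464.33348/0.067 = 96482.58919
P_0 = D_1/(1+r)^1 + D_2/(1+r)^2 + D_3/(1+r)^3 + TV/(1+r)^3
    = 4590.93923 + 4768.48936 + 4952.90608 + 75328.52677 = 89640.86144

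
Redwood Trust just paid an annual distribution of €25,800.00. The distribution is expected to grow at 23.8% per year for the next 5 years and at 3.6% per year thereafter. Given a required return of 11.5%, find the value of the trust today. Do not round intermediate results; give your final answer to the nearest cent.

D_1 = 31940.40000
D_2 = 39542.21520
D_3 = 48953.26242
D_4 = 60604.13887
D_5 = 75027.92392
Terminal value at year 5: TV = D_5×(1+g_2)/(r−g_2) = 77728.92919/0.079 = 983910.49603
P_0 = D_1/(1+r)^1 + D_2/(1+r)^2 + D_3/(1+r)^3 + D_4/(1+r)^4 + D_5/(1+r)^5 + TV/(1+r)^5
    = 28646.09865 + 31806.16156 + 35314.82332 + 39210.53926 + 43536.00682 + 570927.88690 = 749441.51651

€749441.52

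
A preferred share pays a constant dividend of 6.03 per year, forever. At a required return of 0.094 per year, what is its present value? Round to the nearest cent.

Level perpetuity: PV = C / r = 6.03 / 0.094 = 64.15

64.15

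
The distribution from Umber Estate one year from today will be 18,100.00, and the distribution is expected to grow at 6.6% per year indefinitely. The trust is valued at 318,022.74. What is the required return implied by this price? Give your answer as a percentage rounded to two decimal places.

12.29%

P = D₁/(r − g) ⇒ r = D₁/P + g = 18,100.0000/318,022.74 + 0.066 = 0.056914 + 0.066 = 0.122914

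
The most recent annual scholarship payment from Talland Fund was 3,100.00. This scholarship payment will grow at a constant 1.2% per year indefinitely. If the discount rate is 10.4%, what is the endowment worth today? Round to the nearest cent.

D₁ = D₀ × (1 + g) = 3,100.00 × 1.012 = 3,137.2000
Growing perpetuity: P = D₁ / (r − g) = 3,137.2000 / (0.104 − 0.012) = 34,100.00

34100.00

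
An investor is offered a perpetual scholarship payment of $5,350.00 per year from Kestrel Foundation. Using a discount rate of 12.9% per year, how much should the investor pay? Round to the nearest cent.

$41472.87

Level perpetuity: PV = C / r = $5,350.00 / 0.129 = $41,472.87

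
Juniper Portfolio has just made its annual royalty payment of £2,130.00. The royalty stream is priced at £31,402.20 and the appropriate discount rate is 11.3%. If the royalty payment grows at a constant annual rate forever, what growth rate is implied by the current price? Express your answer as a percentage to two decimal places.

P = D₀(1+g)/(r−g) ⇒ P(r−g) = D₀(1+g) ⇒ g(P+D₀) = P·r − D₀
g = (P·r − D₀)/(P + D₀) = (£31,402.20×0.113 − £2,130.00) / (£31,402.20 + £2,130.00) = 0.042301

4.23%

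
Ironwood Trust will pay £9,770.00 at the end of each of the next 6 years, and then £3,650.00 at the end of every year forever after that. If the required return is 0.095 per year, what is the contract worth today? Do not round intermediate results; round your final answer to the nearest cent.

PV of 6-year annuity: £9,770.00 × [1 − (1+0.095)^−6] / 0.095 = 43181.69392
Perpetuity value at year 6: £3,650.00 / 0.095 = 38421.05263
PV of perpetuity: 38421.05263 / (1+0.095)^6 = 22288.69001
Total PV = 43181.69392 + 22288.69001 = 65470.38393

£65470.38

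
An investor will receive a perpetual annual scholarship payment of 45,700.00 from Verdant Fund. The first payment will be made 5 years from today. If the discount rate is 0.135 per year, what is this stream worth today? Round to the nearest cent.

203985.35

Value at end of year 4: C / r = 45,700.00 / 0.135 = 338,518.5185
Discount to today: PV = 338,518.5185 / (1 + 0.135)^4 = 338,518.5185 / 1.659524 = 203,985.35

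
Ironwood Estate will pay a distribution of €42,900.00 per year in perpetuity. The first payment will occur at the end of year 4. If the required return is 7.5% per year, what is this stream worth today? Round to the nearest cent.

€460437.45

Value at end of year 3: C / r = €42,900.00 / 0.075 = €572,000.0000
Discount to today: PV = €572,000.0000 / (1 + 0.075)^3 = €572,000.0000 / 1.242297 = €460,437.45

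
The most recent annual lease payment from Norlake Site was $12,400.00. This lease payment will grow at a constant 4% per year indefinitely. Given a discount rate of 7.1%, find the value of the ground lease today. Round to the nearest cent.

$416000.00

D₁ = D₀ × (1 + g) = $12,400.00 × 1.04 = $12,896.0000
Growing perpetuity: P = D₁ / (r − g) = $12,896.0000 / (0.071 − 0.04) = $416,000.00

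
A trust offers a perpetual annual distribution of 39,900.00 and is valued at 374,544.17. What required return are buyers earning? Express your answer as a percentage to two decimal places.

P = C/r ⇒ r = C/P = 39,900.00/374,544.17 = 0.106529

10.65%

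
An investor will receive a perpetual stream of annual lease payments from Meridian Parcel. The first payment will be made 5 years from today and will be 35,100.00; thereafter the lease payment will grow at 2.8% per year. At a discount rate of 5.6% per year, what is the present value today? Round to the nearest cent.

1008076.32

Value at end of year 4: C₁ / (r − g) = 35,100.00 / (0.056 − 0.028) = 1,253,571.4286
Discount to today: PV = 1,253,571.4286 / (1 + 0.056)^4 = 1,253,571.4286 / 1.243528 = 1,008,076.32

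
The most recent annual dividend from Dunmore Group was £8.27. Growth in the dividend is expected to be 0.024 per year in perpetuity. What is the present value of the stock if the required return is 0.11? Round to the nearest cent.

£98.47

D₁ = D₀ × (1 + g) = £8.27 × 1.024 = £8.4685
Growing perpetuity: P = D₁ / (r − g) = £8.4685 / (0.11 − 0.024) = £98.47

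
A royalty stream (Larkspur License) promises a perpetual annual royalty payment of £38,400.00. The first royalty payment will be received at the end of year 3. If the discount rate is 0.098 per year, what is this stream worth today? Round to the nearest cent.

Value at end of year 2: C / r = £38,400.00 / 0.098 = £391,836.7347
Discount to today: PV = £391,836.7347 / (1 + 0.098)^2 = £391,836.7347 / 1.205604 = £325,012.80

£325012.80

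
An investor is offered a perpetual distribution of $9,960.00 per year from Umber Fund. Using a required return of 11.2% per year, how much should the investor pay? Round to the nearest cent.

$88928.57

Level perpetuity: PV = C / r = $9,960.00 / 0.112 = $88,928.57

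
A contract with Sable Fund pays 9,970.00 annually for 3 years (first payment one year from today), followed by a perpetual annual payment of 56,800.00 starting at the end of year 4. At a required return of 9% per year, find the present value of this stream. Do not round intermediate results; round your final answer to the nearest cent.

PV of 3-year annuity: 9,970.00 × [1 − (1+0.09)^−3] / 0.09 = 25237.00782
Perpetuity value at year 3: 56,800.00 / 0.09 = 631111.11111
PV of perpetuity: 631111.11111 / (1+0.09)^3 = 487333.57408
Total PV = 25237.00782 + 487333.57408 = 512570.58190

512570.58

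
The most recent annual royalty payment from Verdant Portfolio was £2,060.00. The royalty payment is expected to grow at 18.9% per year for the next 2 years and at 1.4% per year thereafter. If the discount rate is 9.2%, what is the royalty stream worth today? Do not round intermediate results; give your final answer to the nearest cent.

D_1 = 2449.34000
D_2 = 2912.26526
Terminal value at year 2: TV = D_2×(1+g_2)/(r−g_2) = 2953.03697/0.078 = 37859.44838
P_0 = D_1/(1+r)^1 + D_2/(1+r)^2 + TV/(1+r)^2
    = 2242.98535 + 2442.22489 + 31748.92356 = 36434.13379

£36434.13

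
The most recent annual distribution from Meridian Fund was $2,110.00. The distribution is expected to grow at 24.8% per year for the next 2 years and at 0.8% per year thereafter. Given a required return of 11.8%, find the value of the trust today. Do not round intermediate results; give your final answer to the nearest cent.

D_1 = 2633.28000
D_2 = 3286.33344
Terminal value at year 2: TV = D_2×(1+g_2)/(r−g_2) = 3312.62411/0.11 = 30114.76461
P_0 = D_1/(1+r)^1 + D_2/(1+r)^2 + TV/(1+r)^2
    = 2355.34884 + 2629.22661 + 24093.27656 = 29077.85201

$29077.85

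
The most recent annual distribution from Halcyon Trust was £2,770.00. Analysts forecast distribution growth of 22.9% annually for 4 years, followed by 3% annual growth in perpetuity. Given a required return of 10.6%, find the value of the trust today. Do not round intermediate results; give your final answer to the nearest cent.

£71761.42

D_1 = 3404.33000
D_2 = 4183.92157
D_3 = 5142.03961
D_4 = 6319.56668
Terminal value at year 4: TV = D_4×(1+g_2)/(r−g_2) = 6509.15368/0.076 = 85646.75895
P_0 = D_1/(1+r)^1 + D_2/(1+r)^2 + D_3/(1+r)^3 + D_4/(1+r)^4 + TV/(1+r)^4
    = 3078.05606 + 3420.37151 + 3800.75641 + 4223.44451 + 57238.78746 = 71761.41596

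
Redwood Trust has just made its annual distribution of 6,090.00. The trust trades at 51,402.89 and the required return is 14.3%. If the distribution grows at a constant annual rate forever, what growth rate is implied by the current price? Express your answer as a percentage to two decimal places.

2.19%

P = D₀(1+g)/(r−g) ⇒ P(r−g) = D₀(1+g) ⇒ g(P+D₀) = P·r − D₀
g = (P·r − D₀)/(P + D₀) = (51,402.89×0.143 − 6,090.00) / (51,402.89 + 6,090.00) = 0.021926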